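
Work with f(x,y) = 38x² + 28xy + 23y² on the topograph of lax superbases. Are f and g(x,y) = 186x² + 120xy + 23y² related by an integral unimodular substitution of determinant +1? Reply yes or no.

D₁ = -2712, D₂ = -2712
f: flip: (38,28,23)→(23,-28,38)
f: translate: b→18 (≡-28 mod 46), so (23,-28,38)→(23,18,33)
f: reduced (well bottom): (23,18,33) with a≤c, −a<b≤a
g: flip: (186,120,23)→(23,-120,186)
g: translate: b→18 (≡-120 mod 46), so (23,-120,186)→(23,18,33)
g: reduced (well bottom): (23,18,33) with a≤c, −a<b≤a
reduced forms (23, 18, 33) vs (23, 18, 33) ⇒ equivalent

yes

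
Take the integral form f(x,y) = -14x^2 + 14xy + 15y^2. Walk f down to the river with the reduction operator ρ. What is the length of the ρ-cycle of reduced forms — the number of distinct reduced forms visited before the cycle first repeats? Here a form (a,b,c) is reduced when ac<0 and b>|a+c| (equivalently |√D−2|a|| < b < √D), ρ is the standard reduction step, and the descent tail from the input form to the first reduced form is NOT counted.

D = 1036, ⌊√D⌋ = 32
river: ρ → (15,16,-13)
river: ρ → (-13,10,18)
river: ρ → (18,26,-5)
river: ρ → (-5,24,23)
river: ρ → (23,22,-6)
river: ρ → (-6,26,15)
river: ρ → (15,4,-17)
river: ρ → (-17,30,2)
river: ρ → (2,30,-17)
river: ρ → (-17,4,15)
river: ρ → (15,26,-6)
river: ρ → (-6,22,23)
river: ρ → (23,24,-5)
river: ρ → (-5,26,18)
river: ρ → (18,10,-13)
river: ρ → (-13,16,15)
river: ρ → (15,14,-14)
river: ρ → (-14,14,15)
ρ-cycle length = 18 (tail of 0 descent steps not counted)

18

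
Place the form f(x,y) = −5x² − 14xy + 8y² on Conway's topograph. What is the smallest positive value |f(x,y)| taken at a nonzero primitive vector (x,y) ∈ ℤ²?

descent: ρ → (8,14,-5)  [lands on river]
river: ρ → (-5,16,5)
river: ρ → (5,14,-8)
river: ρ → (-8,18,1)
river: ρ → (1,18,-8)
river: ρ → (-8,14,5)
river: ρ → (5,16,-5)
river: ρ → (-5,14,8)
river: ρ → (8,18,-1)
river: ρ → (-1,18,8)
closes: descent 1, river 10
min |a| on river = 1

1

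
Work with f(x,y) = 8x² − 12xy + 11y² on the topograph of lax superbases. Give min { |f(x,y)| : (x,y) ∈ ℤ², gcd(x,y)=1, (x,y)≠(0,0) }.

translate: b→4 (≡-12 mod 16), so (8,-12,11)→(8,4,7)
flip: (8,4,7)→(7,-4,8)
reduced (well bottom): (7,-4,8) with a≤c, −a<b≤a
well minimum = a = 7

7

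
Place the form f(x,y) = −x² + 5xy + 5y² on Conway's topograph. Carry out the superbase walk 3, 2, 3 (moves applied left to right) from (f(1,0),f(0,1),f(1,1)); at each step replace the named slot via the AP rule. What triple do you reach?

start (-1,5,9) = (f(1,0),f(0,1),f(1,1))
replace slot 3: 2·((-1)+5) − 9 = -1 → (-1,5,-1)
replace slot 2: 2·((-1)+(-1)) − 5 = -9 → (-1,-9,-1)
replace slot 3: 2·((-1)+(-9)) − (-1) = -19 → (-1,-9,-19)

-1,-9,-19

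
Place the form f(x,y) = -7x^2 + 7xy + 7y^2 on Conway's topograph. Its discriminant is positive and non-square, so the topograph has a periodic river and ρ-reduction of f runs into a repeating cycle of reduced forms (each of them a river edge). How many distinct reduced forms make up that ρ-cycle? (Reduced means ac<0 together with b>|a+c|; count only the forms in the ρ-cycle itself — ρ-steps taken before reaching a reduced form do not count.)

D = 245, ⌊√D⌋ = 15
river: ρ → (7,7,-7)
river: ρ → (-7,7,7)
ρ-cycle length = 2 (tail of 0 descent steps not counted)

2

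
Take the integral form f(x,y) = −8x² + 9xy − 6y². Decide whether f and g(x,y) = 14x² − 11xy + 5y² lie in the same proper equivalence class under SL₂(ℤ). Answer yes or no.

D₁ = -111, D₂ = -159
discriminants differ ⇒ not SL₂(ℤ)-equivalent

no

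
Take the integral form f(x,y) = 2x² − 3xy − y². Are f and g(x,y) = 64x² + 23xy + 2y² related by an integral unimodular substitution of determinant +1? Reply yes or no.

D₁ = 17, D₂ = 17
river cycle of f (length 6): (-1, 3, 2), (2, 1, -2), (-2, 3, 1), (1, 3, -2), (-2, 1, 2), (2, 3, -1)
river cycle of g (length 6): (2, 1, -2), (-2, 3, 1), (1, 3, -2), (-2, 1, 2), (2, 3, -1), (-1, 3, 2)
cycles coincide ⇒ equivalent

yes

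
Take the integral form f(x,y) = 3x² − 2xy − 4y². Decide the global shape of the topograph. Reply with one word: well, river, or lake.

D = b²−4ac = (-2)² − 4·3·(-4) = 52
D > 0 non-square ⇒ indefinite ⇒ periodic river

river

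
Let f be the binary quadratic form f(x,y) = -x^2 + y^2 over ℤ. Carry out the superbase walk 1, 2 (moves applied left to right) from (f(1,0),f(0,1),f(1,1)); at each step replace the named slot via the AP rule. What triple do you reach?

start (-1,1,0) = (f(1,0),f(0,1),f(1,1))
replace slot 1: 2·(1+0) − (-1) = 3 → (3,1,0)
replace slot 2: 2·(3+0) − 1 = 5 → (3,5,0)

3,5,0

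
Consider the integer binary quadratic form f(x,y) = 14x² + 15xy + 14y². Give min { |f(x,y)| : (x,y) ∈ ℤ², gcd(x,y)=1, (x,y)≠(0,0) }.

translate: b→-13 (≡15 mod 28), so (14,15,14)→(14,-13,13)
flip: (14,-13,13)→(13,13,14)
reduced (well bottom): (13,13,14) with a≤c, −a<b≤a
well minimum = a = 13

13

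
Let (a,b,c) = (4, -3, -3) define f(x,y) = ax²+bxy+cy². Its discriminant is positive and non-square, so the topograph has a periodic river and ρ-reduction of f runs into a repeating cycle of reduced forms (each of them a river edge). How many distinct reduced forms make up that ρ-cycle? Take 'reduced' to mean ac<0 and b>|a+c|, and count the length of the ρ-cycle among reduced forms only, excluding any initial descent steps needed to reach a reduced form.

D = 57, ⌊√D⌋ = 7
descent: ρ → (-3,3,4)  [lands on river]
river: ρ → (4,5,-2)
river: ρ → (-2,7,1)
river: ρ → (1,7,-2)
river: ρ → (-2,5,4)
river: ρ → (4,3,-3)
ρ-cycle length = 6 (tail of 1 descent step not counted)

6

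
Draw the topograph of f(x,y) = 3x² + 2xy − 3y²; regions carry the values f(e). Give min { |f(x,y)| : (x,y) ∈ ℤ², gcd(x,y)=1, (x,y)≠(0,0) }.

river: ρ → (-3,4,2)
river: ρ → (2,4,-3)
river: ρ → (-3,2,3)
river: ρ → (3,4,-2)
river: ρ → (-2,4,3)
river: ρ → (3,2,-3)
closes: descent 0, river 6
min |a| on river = 2

2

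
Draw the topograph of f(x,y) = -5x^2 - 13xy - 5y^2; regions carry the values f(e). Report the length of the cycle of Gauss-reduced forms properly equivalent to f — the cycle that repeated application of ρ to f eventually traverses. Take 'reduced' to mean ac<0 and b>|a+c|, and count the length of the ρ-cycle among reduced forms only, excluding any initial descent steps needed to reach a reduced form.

D = 69, ⌊√D⌋ = 8
descent: ρ → (-5,3,3)  [lands on river]
river: ρ → (3,3,-5)
river: ρ → (-5,7,1)
river: ρ → (1,7,-5)
ρ-cycle length = 4 (tail of 1 descent step not counted)

4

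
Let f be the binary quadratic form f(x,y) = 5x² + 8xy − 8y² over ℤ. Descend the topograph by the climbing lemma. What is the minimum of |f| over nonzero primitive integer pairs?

river: ρ → (-8,8,5)
river: ρ → (5,12,-4)
river: ρ → (-4,12,5)
river: ρ → (5,8,-8)
closes: descent 0, river 4
min |a| on river = 4

4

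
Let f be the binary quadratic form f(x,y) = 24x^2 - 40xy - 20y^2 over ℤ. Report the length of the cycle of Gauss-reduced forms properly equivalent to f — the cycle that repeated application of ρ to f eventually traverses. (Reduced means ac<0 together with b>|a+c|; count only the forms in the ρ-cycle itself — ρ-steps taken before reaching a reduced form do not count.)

D = 3520, ⌊√D⌋ = 59
descent: ρ → (-20,40,24)  [lands on river]
river: ρ → (24,56,-4)
river: ρ → (-4,56,24)
river: ρ → (24,40,-20)
ρ-cycle length = 4 (tail of 1 descent step not counted)

4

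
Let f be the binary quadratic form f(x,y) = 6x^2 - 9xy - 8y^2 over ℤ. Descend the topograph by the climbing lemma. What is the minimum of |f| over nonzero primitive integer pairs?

descent: ρ → (-8,9,6)  [lands on river]
river: ρ → (6,15,-2)
river: ρ → (-2,13,13)
river: ρ → (13,13,-2)
river: ρ → (-2,15,6)
river: ρ → (6,9,-8)
river: ρ → (-8,7,7)
river: ρ → (7,7,-8)
closes: descent 1, river 8
min |a| on river = 2

2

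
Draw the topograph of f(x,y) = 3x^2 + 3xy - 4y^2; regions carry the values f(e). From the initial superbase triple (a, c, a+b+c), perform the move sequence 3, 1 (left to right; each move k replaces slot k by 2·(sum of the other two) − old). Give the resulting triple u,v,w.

start (3,-4,2) = (f(1,0),f(0,1),f(1,1))
replace slot 3: 2·(3+(-4)) − 2 = -4 → (3,-4,-4)
replace slot 1: 2·((-4)+(-4)) − 3 = -19 → (-19,-4,-4)

-19,-4,-4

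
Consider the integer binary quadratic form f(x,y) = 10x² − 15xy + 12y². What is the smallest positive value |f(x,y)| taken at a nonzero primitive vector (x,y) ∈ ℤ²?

translate: b→5 (≡-15 mod 20), so (10,-15,12)→(10,5,7)
flip: (10,5,7)→(7,-5,10)
reduced (well bottom): (7,-5,10) with a≤c, −a<b≤a
well minimum = a = 7

7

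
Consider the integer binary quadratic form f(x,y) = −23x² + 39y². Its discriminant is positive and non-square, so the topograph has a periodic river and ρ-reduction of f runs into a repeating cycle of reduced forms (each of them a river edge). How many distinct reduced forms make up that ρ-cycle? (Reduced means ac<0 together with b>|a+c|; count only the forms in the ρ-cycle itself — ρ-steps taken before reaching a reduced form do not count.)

D = 3588, ⌊√D⌋ = 59
descent: ρ → (39,0,-23)
descent: ρ → (-23,46,16)  [lands on river]
river: ρ → (16,50,-17)
river: ρ → (-17,52,13)
river: ρ → (13,52,-17)
river: ρ → (-17,50,16)
river: ρ → (16,46,-23)
ρ-cycle length = 6 (tail of 2 descent steps not counted)

6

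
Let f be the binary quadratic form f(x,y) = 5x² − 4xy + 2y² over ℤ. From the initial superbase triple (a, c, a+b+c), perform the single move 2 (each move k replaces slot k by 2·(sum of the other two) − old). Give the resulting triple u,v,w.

start (5,2,3) = (f(1,0),f(0,1),f(1,1))
replace slot 2: 2·(5+3) − 2 = 14 → (5,14,3)

5,14,3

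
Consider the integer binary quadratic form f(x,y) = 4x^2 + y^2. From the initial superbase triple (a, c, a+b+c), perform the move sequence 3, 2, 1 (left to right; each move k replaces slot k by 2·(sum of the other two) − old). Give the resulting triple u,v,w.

start (4,1,5) = (f(1,0),f(0,1),f(1,1))
replace slot 3: 2·(4+1) − 5 = 5 → (4,1,5)
replace slot 2: 2·(4+5) − 1 = 17 → (4,17,5)
replace slot 1: 2·(17+5) − 4 = 40 → (40,17,5)

40,17,5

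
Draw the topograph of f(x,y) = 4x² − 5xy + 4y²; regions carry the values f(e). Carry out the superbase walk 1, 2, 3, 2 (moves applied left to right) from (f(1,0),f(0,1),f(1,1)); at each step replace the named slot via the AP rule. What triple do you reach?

start (4,4,3) = (f(1,0),f(0,1),f(1,1))
replace slot 1: 2·(4+3) − 4 = 10 → (10,4,3)
replace slot 2: 2·(10+3) − 4 = 22 → (10,22,3)
replace slot 3: 2·(10+22) − 3 = 61 → (10,22,61)
replace slot 2: 2·(10+61) − 22 = 120 → (10,120,61)

10,120,61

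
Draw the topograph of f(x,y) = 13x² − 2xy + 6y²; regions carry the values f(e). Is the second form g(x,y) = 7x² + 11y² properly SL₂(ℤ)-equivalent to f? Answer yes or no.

D₁ = -308, D₂ = -308
f: flip: (13,-2,6)→(6,2,13)
f: reduced (well bottom): (6,2,13) with a≤c, −a<b≤a
g: reduced (well bottom): (7,0,11) with a≤c, −a<b≤a
reduced forms (6, 2, 13) vs (7, 0, 11) ⇒ inequivalent

no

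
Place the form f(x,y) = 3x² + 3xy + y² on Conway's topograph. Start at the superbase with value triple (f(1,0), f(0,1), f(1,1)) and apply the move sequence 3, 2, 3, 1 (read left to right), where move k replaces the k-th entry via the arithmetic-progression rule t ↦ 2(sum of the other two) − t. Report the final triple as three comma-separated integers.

start (3,1,7) = (f(1,0),f(0,1),f(1,1))
replace slot 3: 2·(3+1) − 7 = 1 → (3,1,1)
replace slot 2: 2·(3+1) − 1 = 7 → (3,7,1)
replace slot 3: 2·(3+7) − 1 = 19 → (3,7,19)
replace slot 1: 2·(7+19) − 3 = 49 → (49,7,19)

49,7,19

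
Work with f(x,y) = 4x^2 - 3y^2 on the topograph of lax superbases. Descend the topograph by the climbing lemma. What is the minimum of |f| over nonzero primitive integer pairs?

descent: ρ → (-3,6,1)  [lands on river]
river: ρ → (1,6,-3)
closes: descent 1, river 2
min |a| on river = 1

1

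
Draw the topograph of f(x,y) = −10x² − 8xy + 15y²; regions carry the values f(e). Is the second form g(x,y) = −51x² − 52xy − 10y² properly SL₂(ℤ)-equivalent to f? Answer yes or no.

D₁ = 664, D₂ = 664
river cycle of f (length 22): (15, 8, -10), (-10, 12, 13), (13, 14, -9), (-9, 22, 5), (5, 18, -17), (-17, 16, 6), (6, 20, -11), (-11, 24, 2), (2, 24, -11), (-11, 20, 6), … (12 more)
river cycle of g (length 22): (-10, 12, 13), (13, 14, -9), (-9, 22, 5), (5, 18, -17), (-17, 16, 6), (6, 20, -11), (-11, 24, 2), (2, 24, -11), (-11, 20, 6), (6, 16, -17), … (12 more)
cycles coincide ⇒ equivalent

yes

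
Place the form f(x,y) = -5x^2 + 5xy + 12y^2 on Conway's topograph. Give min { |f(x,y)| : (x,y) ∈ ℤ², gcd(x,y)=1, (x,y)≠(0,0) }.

descent: ρ → (12,-5,-5)
descent: ρ → (-5,15,2)  [lands on river]
river: ρ → (2,13,-12)
river: ρ → (-12,11,3)
river: ρ → (3,13,-8)
river: ρ → (-8,3,8)
river: ρ → (8,13,-3)
river: ρ → (-3,11,12)
river: ρ → (12,13,-2)
river: ρ → (-2,15,5)
river: ρ → (5,15,-2)
river: ρ → (-2,13,12)
river: ρ → (12,11,-3)
river: ρ → (-3,13,8)
river: ρ → (8,3,-8)
river: ρ → (-8,13,3)
river: ρ → (3,11,-12)
river: ρ → (-12,13,2)
river: ρ → (2,15,-5)
closes: descent 2, river 18
min |a| on river = 2

2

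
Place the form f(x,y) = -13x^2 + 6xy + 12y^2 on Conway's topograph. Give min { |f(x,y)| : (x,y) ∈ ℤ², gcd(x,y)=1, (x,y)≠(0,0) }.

river: ρ → (12,18,-7)
river: ρ → (-7,24,3)
river: ρ → (3,24,-7)
river: ρ → (-7,18,12)
river: ρ → (12,6,-13)
river: ρ → (-13,20,5)
river: ρ → (5,20,-13)
river: ρ → (-13,6,12)
closes: descent 0, river 8
min |a| on river = 3

3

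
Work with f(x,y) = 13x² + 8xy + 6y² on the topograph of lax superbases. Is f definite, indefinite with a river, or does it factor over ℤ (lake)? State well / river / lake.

D = b²−4ac = 8² − 4·13·6 = -248
D < 0 ⇒ definite ⇒ every region one sign ⇒ single well

well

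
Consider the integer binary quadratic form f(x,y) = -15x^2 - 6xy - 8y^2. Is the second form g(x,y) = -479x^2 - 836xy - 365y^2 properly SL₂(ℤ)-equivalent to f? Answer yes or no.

D₁ = -444, D₂ = -444
f is negative-definite; reduce −f:
−f: flip: (15,6,8)→(8,-6,15)
−f: reduced (well bottom): (8,-6,15) with a≤c, −a<b≤a
flip sign back: reduced form of f is (-8,6,-15)
g is negative-definite; reduce −g:
−g: translate: b→-122 (≡836 mod 958), so (479,836,365)→(479,-122,8)
−g: flip: (479,-122,8)→(8,122,479)
−g: translate: b→-6 (≡122 mod 16), so (8,122,479)→(8,-6,15)
−g: reduced (well bottom): (8,-6,15) with a≤c, −a<b≤a
flip sign back: reduced form of g is (-8,6,-15)
reduced forms (-8, 6, -15) vs (-8, 6, -15) ⇒ equivalent

yes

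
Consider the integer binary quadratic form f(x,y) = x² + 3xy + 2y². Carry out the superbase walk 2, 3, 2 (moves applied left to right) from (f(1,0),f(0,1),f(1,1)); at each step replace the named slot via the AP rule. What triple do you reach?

start (1,2,6) = (f(1,0),f(0,1),f(1,1))
replace slot 2: 2·(1+6) − 2 = 12 → (1,12,6)
replace slot 3: 2·(1+12) − 6 = 20 → (1,12,20)
replace slot 2: 2·(1+20) − 12 = 30 → (1,30,20)

1,30,20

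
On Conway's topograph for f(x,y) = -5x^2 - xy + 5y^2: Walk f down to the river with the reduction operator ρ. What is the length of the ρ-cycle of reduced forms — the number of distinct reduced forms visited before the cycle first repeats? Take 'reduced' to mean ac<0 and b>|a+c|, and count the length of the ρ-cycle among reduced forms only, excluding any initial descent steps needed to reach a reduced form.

D = 101, ⌊√D⌋ = 10
descent: ρ → (5,1,-5)  [lands on river]
river: ρ → (-5,9,1)
river: ρ → (1,9,-5)
river: ρ → (-5,1,5)
river: ρ → (5,9,-1)
river: ρ → (-1,9,5)
ρ-cycle length = 6 (tail of 1 descent step not counted)

6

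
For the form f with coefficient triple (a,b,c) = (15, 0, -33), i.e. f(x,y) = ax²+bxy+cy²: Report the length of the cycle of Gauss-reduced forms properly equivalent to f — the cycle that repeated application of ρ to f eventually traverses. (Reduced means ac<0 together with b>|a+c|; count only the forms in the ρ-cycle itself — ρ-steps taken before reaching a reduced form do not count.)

D = 1980, ⌊√D⌋ = 44
descent: ρ → (-33,0,15)
descent: ρ → (15,30,-18)  [lands on river]
river: ρ → (-18,42,3)
river: ρ → (3,42,-18)
river: ρ → (-18,30,15)
ρ-cycle length = 4 (tail of 2 descent steps not counted)

4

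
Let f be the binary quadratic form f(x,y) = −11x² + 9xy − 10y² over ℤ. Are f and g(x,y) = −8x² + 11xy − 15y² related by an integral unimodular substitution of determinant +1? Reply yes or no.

D₁ = -359, D₂ = -359
f is negative-definite; reduce −f:
−f: flip: (11,-9,10)→(10,9,11)
−f: reduced (well bottom): (10,9,11) with a≤c, −a<b≤a
flip sign back: reduced form of f is (-10,-9,-11)
g is negative-definite; reduce −g:
−g: translate: b→5 (≡-11 mod 16), so (8,-11,15)→(8,5,12)
−g: reduced (well bottom): (8,5,12) with a≤c, −a<b≤a
flip sign back: reduced form of g is (-8,-5,-12)
reduced forms (-10, -9, -11) vs (-8, -5, -12) ⇒ inequivalent

no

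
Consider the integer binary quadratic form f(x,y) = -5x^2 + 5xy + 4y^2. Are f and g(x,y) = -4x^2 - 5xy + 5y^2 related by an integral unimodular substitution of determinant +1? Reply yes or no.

D₁ = 105, D₂ = 105
river cycle of f (length 6): (4, 3, -6), (-6, 9, 1), (1, 9, -6), (-6, 3, 4), (4, 5, -5), (-5, 5, 4)
river cycle of g (length 6): (5, 5, -4), (-4, 3, 6), (6, 9, -1), (-1, 9, 6), (6, 3, -4), (-4, 5, 5)
cycles differ ⇒ inequivalent

no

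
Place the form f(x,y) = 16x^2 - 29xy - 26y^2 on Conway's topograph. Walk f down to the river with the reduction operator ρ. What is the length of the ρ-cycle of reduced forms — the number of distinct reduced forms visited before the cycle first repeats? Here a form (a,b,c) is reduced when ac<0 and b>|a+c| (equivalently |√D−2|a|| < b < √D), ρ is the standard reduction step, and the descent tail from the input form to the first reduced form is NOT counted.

D = 2505, ⌊√D⌋ = 50
descent: ρ → (-26,29,16)  [lands on river]
river: ρ → (16,35,-20)
river: ρ → (-20,45,6)
river: ρ → (6,39,-41)
river: ρ → (-41,43,4)
river: ρ → (4,45,-30)
river: ρ → (-30,15,19)
river: ρ → (19,23,-26)
ρ-cycle length = 8 (tail of 1 descent step not counted)

8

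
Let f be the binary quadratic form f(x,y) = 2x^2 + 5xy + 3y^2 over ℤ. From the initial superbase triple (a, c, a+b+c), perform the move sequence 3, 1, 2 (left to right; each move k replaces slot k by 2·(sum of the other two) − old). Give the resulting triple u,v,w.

start (2,3,10) = (f(1,0),f(0,1),f(1,1))
replace slot 3: 2·(2+3) − 10 = 0 → (2,3,0)
replace slot 1: 2·(3+0) − 2 = 4 → (4,3,0)
replace slot 2: 2·(4+0) − 3 = 5 → (4,5,0)

4,5,0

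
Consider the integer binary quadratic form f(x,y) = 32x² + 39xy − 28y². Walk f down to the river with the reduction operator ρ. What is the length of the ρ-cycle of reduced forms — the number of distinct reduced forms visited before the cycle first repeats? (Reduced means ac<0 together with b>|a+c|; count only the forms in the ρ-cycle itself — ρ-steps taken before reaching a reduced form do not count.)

D = 5105, ⌊√D⌋ = 71
river: ρ → (-28,17,43)
river: ρ → (43,69,-2)
river: ρ → (-2,71,8)
river: ρ → (8,57,-58)
river: ρ → (-58,59,7)
river: ρ → (7,67,-22)
river: ρ → (-22,65,10)
river: ρ → (10,55,-52)
river: ρ → (-52,49,13)
river: ρ → (13,55,-40)
river: ρ → (-40,25,28)
river: ρ → (28,31,-37)
river: ρ → (-37,43,22)
river: ρ → (22,45,-35)
river: ρ → (-35,25,32)
river: ρ → (32,39,-28)
ρ-cycle length = 16 (tail of 0 descent steps not counted)

16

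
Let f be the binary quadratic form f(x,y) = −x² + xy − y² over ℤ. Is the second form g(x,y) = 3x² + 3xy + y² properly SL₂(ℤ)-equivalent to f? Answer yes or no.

D₁ = -3, D₂ = -3
f is negative-definite; reduce −f:
−f: translate: b→1 (≡-1 mod 2), so (1,-1,1)→(1,1,1)
−f: reduced (well bottom): (1,1,1) with a≤c, −a<b≤a
flip sign back: reduced form of f is (-1,-1,-1)
g: flip: (3,3,1)→(1,-3,3)
g: translate: b→1 (≡-3 mod 2), so (1,-3,3)→(1,1,1)
g: reduced (well bottom): (1,1,1) with a≤c, −a<b≤a
reduced forms (-1, -1, -1) vs (1, 1, 1) ⇒ inequivalent

no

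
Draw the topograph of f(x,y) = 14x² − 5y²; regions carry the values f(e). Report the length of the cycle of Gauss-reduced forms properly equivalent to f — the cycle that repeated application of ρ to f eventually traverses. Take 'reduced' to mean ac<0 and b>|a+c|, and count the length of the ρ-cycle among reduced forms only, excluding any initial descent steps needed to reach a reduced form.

D = 280, ⌊√D⌋ = 16
descent: ρ → (-5,10,9)  [lands on river]
river: ρ → (9,8,-6)
river: ρ → (-6,16,1)
river: ρ → (1,16,-6)
river: ρ → (-6,8,9)
river: ρ → (9,10,-5)
ρ-cycle length = 6 (tail of 1 descent step not counted)

6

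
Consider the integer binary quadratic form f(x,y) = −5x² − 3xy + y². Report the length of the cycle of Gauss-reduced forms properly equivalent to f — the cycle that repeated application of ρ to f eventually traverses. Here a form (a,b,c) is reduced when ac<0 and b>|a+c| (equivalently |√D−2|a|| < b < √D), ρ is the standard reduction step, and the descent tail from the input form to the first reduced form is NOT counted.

D = 29, ⌊√D⌋ = 5
descent: ρ → (1,5,-1)  [lands on river]
river: ρ → (-1,5,1)
ρ-cycle length = 2 (tail of 1 descent step not counted)

2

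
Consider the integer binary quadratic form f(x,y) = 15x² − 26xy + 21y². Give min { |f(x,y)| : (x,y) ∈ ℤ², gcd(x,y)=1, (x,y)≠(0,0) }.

translate: b→4 (≡-26 mod 30), so (15,-26,21)→(15,4,10)
flip: (15,4,10)→(10,-4,15)
reduced (well bottom): (10,-4,15) with a≤c, −a<b≤a
well minimum = a = 10

10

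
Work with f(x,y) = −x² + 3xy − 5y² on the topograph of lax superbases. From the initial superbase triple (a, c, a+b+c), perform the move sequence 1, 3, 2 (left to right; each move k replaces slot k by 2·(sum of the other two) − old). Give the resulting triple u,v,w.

start (-1,-5,-3) = (f(1,0),f(0,1),f(1,1))
replace slot 1: 2·((-5)+(-3)) − (-1) = -15 → (-15,-5,-3)
replace slot 3: 2·((-15)+(-5)) − (-3) = -37 → (-15,-5,-37)
replace slot 2: 2·((-15)+(-37)) − (-5) = -99 → (-15,-99,-37)

-15,-99,-37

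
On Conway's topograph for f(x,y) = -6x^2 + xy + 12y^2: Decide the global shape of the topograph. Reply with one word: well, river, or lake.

D = b²−4ac = 1² − 4·(-6)·12 = 289
D = 17² is a perfect square ⇒ form factors over ℤ ⇒ lakes

lake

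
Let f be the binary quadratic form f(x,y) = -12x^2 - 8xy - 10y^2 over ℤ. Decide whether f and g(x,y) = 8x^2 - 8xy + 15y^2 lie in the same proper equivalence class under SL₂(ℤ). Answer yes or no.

D₁ = -416, D₂ = -416
f is negative-definite; reduce −f:
−f: flip: (12,8,10)→(10,-8,12)
−f: reduced (well bottom): (10,-8,12) with a≤c, −a<b≤a
flip sign back: reduced form of f is (-10,8,-12)
g: translate: b→8 (≡-8 mod 16), so (8,-8,15)→(8,8,15)
g: reduced (well bottom): (8,8,15) with a≤c, −a<b≤a
reduced forms (-10, 8, -12) vs (8, 8, 15) ⇒ inequivalent

no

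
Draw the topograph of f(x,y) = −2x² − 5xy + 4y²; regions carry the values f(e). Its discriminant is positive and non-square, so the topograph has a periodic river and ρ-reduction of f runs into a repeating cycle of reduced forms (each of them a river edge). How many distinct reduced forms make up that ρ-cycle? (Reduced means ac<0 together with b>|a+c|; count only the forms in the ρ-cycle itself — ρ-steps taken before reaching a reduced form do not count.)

D = 57, ⌊√D⌋ = 7
descent: ρ → (4,5,-2)  [lands on river]
river: ρ → (-2,7,1)
river: ρ → (1,7,-2)
river: ρ → (-2,5,4)
river: ρ → (4,3,-3)
river: ρ → (-3,3,4)
ρ-cycle length = 6 (tail of 1 descent step not counted)

6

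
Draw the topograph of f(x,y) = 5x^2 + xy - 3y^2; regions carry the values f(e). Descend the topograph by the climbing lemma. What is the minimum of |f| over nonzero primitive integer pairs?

descent: ρ → (-3,5,3)  [lands on river]
river: ρ → (3,7,-1)
river: ρ → (-1,7,3)
river: ρ → (3,5,-3)
river: ρ → (-3,7,1)
river: ρ → (1,7,-3)
closes: descent 1, river 6
min |a| on river = 1

1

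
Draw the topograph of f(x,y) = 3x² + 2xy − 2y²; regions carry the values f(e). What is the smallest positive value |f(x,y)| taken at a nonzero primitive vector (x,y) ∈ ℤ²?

river: ρ → (-2,2,3)
river: ρ → (3,4,-1)
river: ρ → (-1,4,3)
river: ρ → (3,2,-2)
closes: descent 0, river 4
min |a| on river = 1

1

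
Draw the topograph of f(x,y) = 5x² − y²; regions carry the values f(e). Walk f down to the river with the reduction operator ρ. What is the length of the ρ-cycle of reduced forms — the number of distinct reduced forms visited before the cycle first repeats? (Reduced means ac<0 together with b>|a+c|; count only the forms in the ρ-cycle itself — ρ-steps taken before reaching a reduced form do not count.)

D = 20, ⌊√D⌋ = 4
descent: ρ → (-1,4,1)  [lands on river]
river: ρ → (1,4,-1)
ρ-cycle length = 2 (tail of 1 descent step not counted)

2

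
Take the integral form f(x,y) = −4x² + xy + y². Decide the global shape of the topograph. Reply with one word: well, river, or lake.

D = b²−4ac = 1² − 4·(-4)·1 = 17
D > 0 non-square ⇒ indefinite ⇒ periodic river

river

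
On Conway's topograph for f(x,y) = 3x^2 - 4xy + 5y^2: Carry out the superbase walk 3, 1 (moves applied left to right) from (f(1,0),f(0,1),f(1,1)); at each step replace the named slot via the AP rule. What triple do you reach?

start (3,5,4) = (f(1,0),f(0,1),f(1,1))
replace slot 3: 2·(3+5) − 4 = 12 → (3,5,12)
replace slot 1: 2·(5+12) − 3 = 31 → (31,5,12)

31,5,12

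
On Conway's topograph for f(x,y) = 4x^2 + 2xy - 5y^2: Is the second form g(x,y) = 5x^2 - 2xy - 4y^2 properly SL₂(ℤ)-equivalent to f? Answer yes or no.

D₁ = 84, D₂ = 84
river cycle of f (length 6): (-5, 8, 1), (1, 8, -5), (-5, 2, 4), (4, 6, -3), (-3, 6, 4), (4, 2, -5)
river cycle of g (length 6): (-4, 2, 5), (5, 8, -1), (-1, 8, 5), (5, 2, -4), (-4, 6, 3), (3, 6, -4)
cycles differ ⇒ inequivalent

no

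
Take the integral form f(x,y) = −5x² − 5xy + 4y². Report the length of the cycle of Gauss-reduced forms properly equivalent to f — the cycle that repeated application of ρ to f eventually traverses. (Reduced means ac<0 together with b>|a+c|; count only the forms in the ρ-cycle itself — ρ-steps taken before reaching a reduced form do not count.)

D = 105, ⌊√D⌋ = 10
descent: ρ → (4,5,-5)  [lands on river]
river: ρ → (-5,5,4)
river: ρ → (4,3,-6)
river: ρ → (-6,9,1)
river: ρ → (1,9,-6)
river: ρ → (-6,3,4)
ρ-cycle length = 6 (tail of 1 descent step not counted)

6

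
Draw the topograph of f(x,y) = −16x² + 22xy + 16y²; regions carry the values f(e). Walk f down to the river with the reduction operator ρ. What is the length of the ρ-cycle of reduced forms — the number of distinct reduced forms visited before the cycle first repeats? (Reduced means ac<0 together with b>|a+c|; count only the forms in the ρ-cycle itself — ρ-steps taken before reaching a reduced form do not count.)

D = 1508, ⌊√D⌋ = 38
river: ρ → (16,10,-22)
river: ρ → (-22,34,4)
river: ρ → (4,38,-4)
river: ρ → (-4,34,22)
river: ρ → (22,10,-16)
river: ρ → (-16,22,16)
ρ-cycle length = 6 (tail of 0 descent steps not counted)

6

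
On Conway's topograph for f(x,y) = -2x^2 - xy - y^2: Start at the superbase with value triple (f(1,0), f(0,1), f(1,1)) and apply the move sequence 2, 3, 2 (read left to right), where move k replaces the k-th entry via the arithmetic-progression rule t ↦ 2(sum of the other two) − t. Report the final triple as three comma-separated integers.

start (-2,-1,-4) = (f(1,0),f(0,1),f(1,1))
replace slot 2: 2·((-2)+(-4)) − (-1) = -11 → (-2,-11,-4)
replace slot 3: 2·((-2)+(-11)) − (-4) = -22 → (-2,-11,-22)
replace slot 2: 2·((-2)+(-22)) − (-11) = -37 → (-2,-37,-22)

-2,-37,-22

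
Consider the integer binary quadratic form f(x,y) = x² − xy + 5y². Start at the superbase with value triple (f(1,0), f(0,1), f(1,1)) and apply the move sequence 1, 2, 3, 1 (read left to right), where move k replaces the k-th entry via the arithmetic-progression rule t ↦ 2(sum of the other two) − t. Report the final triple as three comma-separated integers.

start (1,5,5) = (f(1,0),f(0,1),f(1,1))
replace slot 1: 2·(5+5) − 1 = 19 → (19,5,5)
replace slot 2: 2·(19+5) − 5 = 43 → (19,43,5)
replace slot 3: 2·(19+43) − 5 = 119 → (19,43,119)
replace slot 1: 2·(43+119) − 19 = 305 → (305,43,119)

305,43,119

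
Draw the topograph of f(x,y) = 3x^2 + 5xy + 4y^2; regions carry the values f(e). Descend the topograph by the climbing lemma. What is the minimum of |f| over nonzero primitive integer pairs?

translate: b→-1 (≡5 mod 6), so (3,5,4)→(3,-1,2)
flip: (3,-1,2)→(2,1,3)
reduced (well bottom): (2,1,3) with a≤c, −a<b≤a
well minimum = a = 2

2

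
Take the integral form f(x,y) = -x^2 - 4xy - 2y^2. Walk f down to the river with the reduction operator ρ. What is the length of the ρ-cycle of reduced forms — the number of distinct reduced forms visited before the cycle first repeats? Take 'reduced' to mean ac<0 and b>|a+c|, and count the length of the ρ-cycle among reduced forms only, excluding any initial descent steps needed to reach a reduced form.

D = 8, ⌊√D⌋ = 2
descent: ρ → (-2,0,1)
descent: ρ → (1,2,-1)  [lands on river]
river: ρ → (-1,2,1)
ρ-cycle length = 2 (tail of 2 descent steps not counted)

2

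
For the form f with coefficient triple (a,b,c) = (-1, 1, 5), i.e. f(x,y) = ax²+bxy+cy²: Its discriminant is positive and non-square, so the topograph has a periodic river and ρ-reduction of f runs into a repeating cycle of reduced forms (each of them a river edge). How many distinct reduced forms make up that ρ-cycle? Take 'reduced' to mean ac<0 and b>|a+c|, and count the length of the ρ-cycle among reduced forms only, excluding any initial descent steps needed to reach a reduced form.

D = 21, ⌊√D⌋ = 4
descent: ρ → (5,-1,-1)
descent: ρ → (-1,3,3)  [lands on river]
river: ρ → (3,3,-1)
ρ-cycle length = 2 (tail of 2 descent steps not counted)

2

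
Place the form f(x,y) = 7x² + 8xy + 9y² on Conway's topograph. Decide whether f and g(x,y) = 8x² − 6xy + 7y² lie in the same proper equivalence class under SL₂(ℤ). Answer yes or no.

D₁ = -188, D₂ = -188
f: translate: b→-6 (≡8 mod 14), so (7,8,9)→(7,-6,8)
f: reduced (well bottom): (7,-6,8) with a≤c, −a<b≤a
g: flip: (8,-6,7)→(7,6,8)
g: reduced (well bottom): (7,6,8) with a≤c, −a<b≤a
reduced forms (7, -6, 8) vs (7, 6, 8) ⇒ inequivalent

no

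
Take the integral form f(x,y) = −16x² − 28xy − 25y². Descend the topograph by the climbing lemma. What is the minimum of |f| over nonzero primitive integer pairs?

translate: b→-4 (≡28 mod 32), so (16,28,25)→(16,-4,13)
flip: (16,-4,13)→(13,4,16)
reduced (well bottom): (13,4,16) with a≤c, −a<b≤a
well minimum |f| = |-13| = 13 (negative-definite)

13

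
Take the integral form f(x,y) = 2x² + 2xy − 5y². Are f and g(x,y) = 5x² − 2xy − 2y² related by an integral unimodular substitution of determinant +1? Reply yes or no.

D₁ = 44, D₂ = 44
river cycle of f (length 2): (2, 6, -1), (-1, 6, 2)
river cycle of g (length 2): (-2, 6, 1), (1, 6, -2)
cycles differ ⇒ inequivalent

no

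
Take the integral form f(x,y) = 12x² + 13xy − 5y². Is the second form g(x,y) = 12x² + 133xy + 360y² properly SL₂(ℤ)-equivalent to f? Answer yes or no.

D₁ = 409, D₂ = 409
river cycle of f (length 54): (-5, 17, 6), (6, 19, -2), (-2, 17, 15), (15, 13, -4), (-4, 19, 3), (3, 17, -10), (-10, 3, 10), (10, 17, -3), (-3, 19, 4), (4, 13, -15), … (44 more)
river cycle of g (length 54): (12, 13, -5), (-5, 17, 6), (6, 19, -2), (-2, 17, 15), (15, 13, -4), (-4, 19, 3), (3, 17, -10), (-10, 3, 10), (10, 17, -3), (-3, 19, 4), … (44 more)
cycles coincide ⇒ equivalent

yes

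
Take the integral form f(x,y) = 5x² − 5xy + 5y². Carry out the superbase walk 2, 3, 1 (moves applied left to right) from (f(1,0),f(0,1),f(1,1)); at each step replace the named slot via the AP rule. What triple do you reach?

start (5,5,5) = (f(1,0),f(0,1),f(1,1))
replace slot 2: 2·(5+5) − 5 = 15 → (5,15,5)
replace slot 3: 2·(5+15) − 5 = 35 → (5,15,35)
replace slot 1: 2·(15+35) − 5 = 95 → (95,15,35)

95,15,35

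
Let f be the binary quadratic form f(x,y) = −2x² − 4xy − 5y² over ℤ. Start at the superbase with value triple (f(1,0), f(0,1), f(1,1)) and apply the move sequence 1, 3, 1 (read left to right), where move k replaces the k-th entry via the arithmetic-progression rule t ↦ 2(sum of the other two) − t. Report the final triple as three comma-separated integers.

start (-2,-5,-11) = (f(1,0),f(0,1),f(1,1))
replace slot 1: 2·((-5)+(-11)) − (-2) = -30 → (-30,-5,-11)
replace slot 3: 2·((-30)+(-5)) − (-11) = -59 → (-30,-5,-59)
replace slot 1: 2·((-5)+(-59)) − (-30) = -98 → (-98,-5,-59)

-98,-5,-59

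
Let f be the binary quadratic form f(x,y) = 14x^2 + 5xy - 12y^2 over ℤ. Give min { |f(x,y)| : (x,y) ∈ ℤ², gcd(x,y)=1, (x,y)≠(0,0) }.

river: ρ → (-12,19,7)
river: ρ → (7,23,-6)
river: ρ → (-6,25,3)
river: ρ → (3,23,-14)
river: ρ → (-14,5,12)
river: ρ → (12,19,-7)
river: ρ → (-7,23,6)
river: ρ → (6,25,-3)
river: ρ → (-3,23,14)
river: ρ → (14,5,-12)
closes: descent 0, river 10
min |a| on river = 3

3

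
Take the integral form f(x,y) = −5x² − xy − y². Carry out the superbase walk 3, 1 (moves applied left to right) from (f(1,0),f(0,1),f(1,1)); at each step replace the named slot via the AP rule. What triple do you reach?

start (-5,-1,-7) = (f(1,0),f(0,1),f(1,1))
replace slot 3: 2·((-5)+(-1)) − (-7) = -5 → (-5,-1,-5)
replace slot 1: 2·((-1)+(-5)) − (-5) = -7 → (-7,-1,-5)

-7,-1,-5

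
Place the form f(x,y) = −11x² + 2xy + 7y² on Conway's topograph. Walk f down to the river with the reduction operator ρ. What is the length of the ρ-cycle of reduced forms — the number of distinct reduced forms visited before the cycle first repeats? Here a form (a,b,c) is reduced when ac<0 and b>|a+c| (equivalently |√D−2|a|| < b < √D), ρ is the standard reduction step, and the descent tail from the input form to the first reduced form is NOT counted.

D = 312, ⌊√D⌋ = 17
descent: ρ → (7,12,-6)  [lands on river]
river: ρ → (-6,12,7)
river: ρ → (7,16,-2)
river: ρ → (-2,16,7)
ρ-cycle length = 4 (tail of 1 descent step not counted)

4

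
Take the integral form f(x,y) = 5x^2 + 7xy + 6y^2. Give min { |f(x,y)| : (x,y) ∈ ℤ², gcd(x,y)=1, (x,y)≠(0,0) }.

translate: b→-3 (≡7 mod 10), so (5,7,6)→(5,-3,4)
flip: (5,-3,4)→(4,3,5)
reduced (well bottom): (4,3,5) with a≤c, −a<b≤a
well minimum = a = 4

4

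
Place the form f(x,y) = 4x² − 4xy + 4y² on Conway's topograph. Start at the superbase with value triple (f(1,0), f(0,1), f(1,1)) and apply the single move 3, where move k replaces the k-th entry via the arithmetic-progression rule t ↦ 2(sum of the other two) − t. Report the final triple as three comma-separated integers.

start (4,4,4) = (f(1,0),f(0,1),f(1,1))
replace slot 3: 2·(4+4) − 4 = 12 → (4,4,12)

4,4,12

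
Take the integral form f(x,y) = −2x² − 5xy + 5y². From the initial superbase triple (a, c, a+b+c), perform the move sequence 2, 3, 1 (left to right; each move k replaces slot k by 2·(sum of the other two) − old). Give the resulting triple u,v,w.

start (-2,5,-2) = (f(1,0),f(0,1),f(1,1))
replace slot 2: 2·((-2)+(-2)) − 5 = -13 → (-2,-13,-2)
replace slot 3: 2·((-2)+(-13)) − (-2) = -28 → (-2,-13,-28)
replace slot 1: 2·((-13)+(-28)) − (-2) = -80 → (-80,-13,-28)

-80,-13,-28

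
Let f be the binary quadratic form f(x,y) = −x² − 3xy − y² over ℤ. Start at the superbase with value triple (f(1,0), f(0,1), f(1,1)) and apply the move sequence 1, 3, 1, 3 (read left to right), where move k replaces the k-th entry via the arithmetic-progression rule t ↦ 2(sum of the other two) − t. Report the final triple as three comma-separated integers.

start (-1,-1,-5) = (f(1,0),f(0,1),f(1,1))
replace slot 1: 2·((-1)+(-5)) − (-1) = -11 → (-11,-1,-5)
replace slot 3: 2·((-11)+(-1)) − (-5) = -19 → (-11,-1,-19)
replace slot 1: 2·((-1)+(-19)) − (-11) = -29 → (-29,-1,-19)
replace slot 3: 2·((-29)+(-1)) − (-19) = -41 → (-29,-1,-41)

-29,-1,-41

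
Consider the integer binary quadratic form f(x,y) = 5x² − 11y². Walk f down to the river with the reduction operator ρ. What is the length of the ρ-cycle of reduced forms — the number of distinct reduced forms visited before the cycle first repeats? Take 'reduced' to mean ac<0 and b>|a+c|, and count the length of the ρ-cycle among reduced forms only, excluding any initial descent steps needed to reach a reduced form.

D = 220, ⌊√D⌋ = 14
descent: ρ → (-11,0,5)
descent: ρ → (5,10,-6)  [lands on river]
river: ρ → (-6,14,1)
river: ρ → (1,14,-6)
river: ρ → (-6,10,5)
ρ-cycle length = 4 (tail of 2 descent steps not counted)

4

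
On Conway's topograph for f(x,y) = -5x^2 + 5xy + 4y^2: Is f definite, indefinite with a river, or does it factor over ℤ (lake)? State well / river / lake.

D = b²−4ac = 5² − 4·(-5)·4 = 105
D > 0 non-square ⇒ indefinite ⇒ periodic river

river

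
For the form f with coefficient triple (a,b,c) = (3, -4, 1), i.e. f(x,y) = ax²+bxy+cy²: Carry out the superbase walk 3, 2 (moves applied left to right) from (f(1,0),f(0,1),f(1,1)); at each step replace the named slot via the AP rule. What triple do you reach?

start (3,1,0) = (f(1,0),f(0,1),f(1,1))
replace slot 3: 2·(3+1) − 0 = 8 → (3,1,8)
replace slot 2: 2·(3+8) − 1 = 21 → (3,21,8)

3,21,8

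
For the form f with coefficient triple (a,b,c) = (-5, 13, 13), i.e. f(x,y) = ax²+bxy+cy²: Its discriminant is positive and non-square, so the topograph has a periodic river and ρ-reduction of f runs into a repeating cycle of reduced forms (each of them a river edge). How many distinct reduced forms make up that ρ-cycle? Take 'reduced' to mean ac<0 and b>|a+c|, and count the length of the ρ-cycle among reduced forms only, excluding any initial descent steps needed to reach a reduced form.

D = 429, ⌊√D⌋ = 20
river: ρ → (13,13,-5)
river: ρ → (-5,17,7)
river: ρ → (7,11,-11)
river: ρ → (-11,11,7)
river: ρ → (7,17,-5)
river: ρ → (-5,13,13)
ρ-cycle length = 6 (tail of 0 descent steps not counted)

6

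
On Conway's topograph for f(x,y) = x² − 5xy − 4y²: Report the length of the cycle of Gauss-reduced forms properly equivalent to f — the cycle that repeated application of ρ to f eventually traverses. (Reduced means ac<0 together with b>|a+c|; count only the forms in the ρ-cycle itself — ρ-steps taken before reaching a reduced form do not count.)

D = 41, ⌊√D⌋ = 6
descent: ρ → (-4,5,1)  [lands on river]
river: ρ → (1,5,-4)
river: ρ → (-4,3,2)
river: ρ → (2,5,-2)
river: ρ → (-2,3,4)
river: ρ → (4,5,-1)
river: ρ → (-1,5,4)
river: ρ → (4,3,-2)
river: ρ → (-2,5,2)
river: ρ → (2,3,-4)
ρ-cycle length = 10 (tail of 1 descent step not counted)

10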